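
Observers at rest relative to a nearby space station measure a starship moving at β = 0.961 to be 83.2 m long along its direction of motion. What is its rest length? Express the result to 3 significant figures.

301 m

With β = 0.961, γ = 1/√(1 − 0.961²) = 1/√0.076479 = 3.616.
Proper length: L₀ = γ·L = 3.616 × 83.2 = 301 m.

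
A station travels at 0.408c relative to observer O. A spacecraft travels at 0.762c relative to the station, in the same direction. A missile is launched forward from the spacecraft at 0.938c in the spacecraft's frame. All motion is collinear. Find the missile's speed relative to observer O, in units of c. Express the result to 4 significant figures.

Compose velocities in two stages. Stage 1 (into S'): u₁ = (0.938+0.762)/(1+0.938×0.762) = 0.99139.
Stage 2 (into S): u = (0.99139+0.408)/(1+0.99139×0.408) = 0.99637, so the speed is 0.9964c.

0.9964c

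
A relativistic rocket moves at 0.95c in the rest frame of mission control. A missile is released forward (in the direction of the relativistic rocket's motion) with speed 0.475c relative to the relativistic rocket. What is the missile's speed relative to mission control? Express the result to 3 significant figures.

0.982c

In units of c, u = (u' + v)/(1 + u'v) with u' = 0.475 and v = 0.95.
Numerator: 0.475 + 0.95 = 1.425. Denominator: 1 + (0.475)(0.95) = 1.45125.
u = 1.425/1.45125 = 0.98191, so the speed is 0.982c.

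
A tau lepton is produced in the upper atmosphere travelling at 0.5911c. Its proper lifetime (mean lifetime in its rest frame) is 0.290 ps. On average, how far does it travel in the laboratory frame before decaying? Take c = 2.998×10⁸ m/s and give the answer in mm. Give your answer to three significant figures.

With β = 0.5911, γ = 1/√(1 − 0.5911²) = 1/√0.65060079 = 1.2398.
Lab-frame lifetime: Δt = γτ = 1.2398 × 0.290 ps = 0.35954 ps.
Distance: d = vΔt = 0.5911 × 2.998×10⁸ m/s × 3.5954×10^-13 s = 6.37×10^-5 m = 0.0637 mm.

0.0637 mm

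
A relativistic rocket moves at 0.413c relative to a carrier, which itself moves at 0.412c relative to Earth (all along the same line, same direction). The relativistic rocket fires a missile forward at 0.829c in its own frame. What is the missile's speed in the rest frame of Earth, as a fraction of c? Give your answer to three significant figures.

First combine the missile and relativistic rocket (S''→S'): u₁ = (0.829 + 0.413)/(1 + 0.829×0.413) = 1.242/1.342377 = 0.92522.
Then combine with the carrier (S'→S): u = (0.92522 + 0.412)/(1 + 0.92522×0.412) = 1.33722/1.38119064 = 0.96816.

0.968c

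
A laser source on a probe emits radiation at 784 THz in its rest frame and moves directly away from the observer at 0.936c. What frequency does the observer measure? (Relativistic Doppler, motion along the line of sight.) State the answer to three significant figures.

143 THz

Relativistic Doppler (source moving away): f_obs = f_src · √((1−β)/(1+β)).
With β = 0.936: factor = √(0.064/1.936) = 0.18182.
f_obs = 784 × 0.18182 = 143 THz.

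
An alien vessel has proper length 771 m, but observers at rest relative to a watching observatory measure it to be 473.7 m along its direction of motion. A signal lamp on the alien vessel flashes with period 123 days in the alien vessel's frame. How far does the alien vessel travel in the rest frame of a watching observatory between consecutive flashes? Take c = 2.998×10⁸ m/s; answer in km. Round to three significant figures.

From L = L₀/γ: γ = 771/473.7 = 1.62761.
β = √(1 − 1/γ²) = 0.789. Lab-frame period = γτ = 1.62761×123 days = 200.2 days. Distance = βc × γτ = 0.789 × 2.998×10⁸ m/s × 17297280 s = 4.0915×10^15 m = 4.09×10^12 km.

4.09×10^12 km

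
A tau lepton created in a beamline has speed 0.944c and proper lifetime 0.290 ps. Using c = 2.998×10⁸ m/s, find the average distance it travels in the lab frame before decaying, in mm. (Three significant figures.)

Lorentz factor: γ = (1 − 0.891136)^(−1/2) = 3.0308.
Lab-frame lifetime: Δt = γτ = 3.0308 × 0.290 ps = 0.87893 ps.
Distance: d = vΔt = 0.944 × 2.998×10⁸ m/s × 8.7893×10^-13 s = 2.49×10^-4 m = 0.249 mm.

0.249 mm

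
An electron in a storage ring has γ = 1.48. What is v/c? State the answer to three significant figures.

β = √(1 − 1/γ²) = √(1 − 1/2.1904) = √0.543462 = 0.737.

0.737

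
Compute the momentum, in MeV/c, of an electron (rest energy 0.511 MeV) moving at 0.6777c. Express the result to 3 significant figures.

0.471 MeV/c

β² = 0.45927729, so γ = 1/√0.54072271 = 1.3599.
Momentum: p = γβ·mc = 1.3599 × 0.6777 × 0.511 MeV/c = 0.471 MeV/c.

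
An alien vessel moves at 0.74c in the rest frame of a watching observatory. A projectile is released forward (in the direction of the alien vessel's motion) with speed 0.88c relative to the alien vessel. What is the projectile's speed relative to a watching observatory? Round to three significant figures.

0.981c

In units of c, u = (u' + v)/(1 + u'v) with u' = 0.88 and v = 0.74.
Numerator: 0.88 + 0.74 = 1.62. Denominator: 1 + (0.88)(0.74) = 1.6512.
u = 1.62/1.6512 = 0.9811, so the speed is 0.981c.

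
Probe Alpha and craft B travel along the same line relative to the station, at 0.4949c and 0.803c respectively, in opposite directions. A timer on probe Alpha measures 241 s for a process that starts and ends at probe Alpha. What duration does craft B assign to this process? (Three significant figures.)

650 s

The velocity of probe Alpha relative to craft B is (0.4949 + 0.803)c / (1 + 0.4949×0.803) = 0.92879c; relative speed 0.92879c.
γ for this relative speed: γ = 1/√(1 − 0.862651) = 2.6983.
Probe Alpha's interval is proper; time dilation gives Δt_B = γΔτ = 2.6983 × 241 s = 650 s.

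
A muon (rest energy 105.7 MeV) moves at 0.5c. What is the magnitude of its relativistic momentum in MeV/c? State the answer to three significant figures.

Lorentz factor: γ = (1 − 0.25)^(−1/2) = 1.1547.
Momentum: p = γβ·mc = 1.1547 × 0.5 × 105.7 MeV/c = 61.0 MeV/c.

61.0 MeV/c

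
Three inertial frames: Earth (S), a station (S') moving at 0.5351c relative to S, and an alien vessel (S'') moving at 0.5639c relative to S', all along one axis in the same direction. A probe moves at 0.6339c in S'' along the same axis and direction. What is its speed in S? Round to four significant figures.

0.9629c

Apply u = (u'+v)/(1+u'v) twice. Probe in the station frame: (0.6339+0.5639)/(1+0.6339·0.5639) = 1.1978/1.35745621 = 0.88239c.
That velocity, transformed to the rest frame of Earth: (0.88239+0.5351)/(1+0.88239·0.5351) = 1.41749/1.472166889 = 0.96286c.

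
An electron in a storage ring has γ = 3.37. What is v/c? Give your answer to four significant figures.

β = √(1 − 1/γ²) = √(1 − 1/11.3569) = √0.911948 = 0.9550.

0.9550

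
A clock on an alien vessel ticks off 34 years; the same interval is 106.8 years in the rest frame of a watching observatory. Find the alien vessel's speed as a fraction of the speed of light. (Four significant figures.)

0.9480c

γ = Δt/Δτ = 106.8/34 = 3.1412.
β = √(1 − 1/γ²) = √(1 − 0.101347) = √0.898653 = 0.9480.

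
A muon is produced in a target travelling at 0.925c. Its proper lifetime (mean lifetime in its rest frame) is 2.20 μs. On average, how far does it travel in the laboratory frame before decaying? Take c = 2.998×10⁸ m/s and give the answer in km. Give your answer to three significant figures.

1.61 km

β² = 0.855625, so γ = 1/√0.144375 = 2.6318.
Lab-frame lifetime: Δt = γτ = 2.6318 × 2.20 μs = 5.79 μs.
Distance: d = vΔt = 0.925 × 2.998×10⁸ m/s × 5.7900×10^-6 s = 1610 m = 1.61 km.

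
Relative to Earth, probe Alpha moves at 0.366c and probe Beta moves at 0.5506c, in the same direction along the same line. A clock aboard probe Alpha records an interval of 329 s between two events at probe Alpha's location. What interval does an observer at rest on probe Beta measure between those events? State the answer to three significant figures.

338 s

The velocity of probe Alpha relative to probe Beta is (0.366 − 0.5506)c / (1 − 0.366×0.5506) = −0.23119c; relative speed 0.23119c.
γ for this relative speed: γ = 1/√(1 − 0.0534488) = 1.0278.
The clock on probe Alpha records proper time, so probe Beta measures Δt = γΔτ = 1.0278 × 329 = 338 s.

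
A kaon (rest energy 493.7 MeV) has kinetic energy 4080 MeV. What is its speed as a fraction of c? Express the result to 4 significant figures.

γ = 1 + K/(mc²) = 1 + 4080/493.7 = 9.2641.
β = √(1 − 1/γ²) = √(1 − 0.0116518) = √0.9883482 = 0.9942.

0.9942c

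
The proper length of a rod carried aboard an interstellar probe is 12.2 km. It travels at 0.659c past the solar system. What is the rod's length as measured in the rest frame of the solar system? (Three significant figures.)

γ = 1/√(1 − β²) = 1/√(1 − 0.434281) = 1/√0.565719 = 1/0.752143 = 1.3295.
Along the direction of motion the measured length is L₀/γ = 12.2/1.3295 = 9.18 km.

9.18 km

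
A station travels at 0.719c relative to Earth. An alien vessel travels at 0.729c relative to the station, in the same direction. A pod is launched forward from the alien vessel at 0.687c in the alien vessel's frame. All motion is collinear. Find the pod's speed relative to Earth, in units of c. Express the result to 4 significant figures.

0.9905c

Apply u = (u'+v)/(1+u'v) twice. Pod in the station frame: (0.687+0.729)/(1+0.687·0.729) = 1.416/1.500823 = 0.94348c.
That velocity, transformed to the rest frame of Earth: (0.94348+0.719)/(1+0.94348·0.719) = 1.66248/1.67836212 = 0.99054c.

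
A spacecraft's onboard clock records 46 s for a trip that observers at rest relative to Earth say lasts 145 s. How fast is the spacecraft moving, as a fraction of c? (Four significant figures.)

0.9483c

γ = Δt/Δτ = 145/46 = 3.1522.
β = √(1 − 1/γ²) = √(1 − 0.10064) = √0.89936 = 0.9483.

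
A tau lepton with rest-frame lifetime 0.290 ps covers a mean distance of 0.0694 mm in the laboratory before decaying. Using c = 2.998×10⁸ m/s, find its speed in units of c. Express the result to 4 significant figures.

0.6239c

Let x = d/(cτ) = 6.940×10^-5 m / (2.998×10⁸ m/s × 2.900×10^-13 s) = 0.79823. Since d = βγcτ, x = βγ = β/√(1−β²).
Solving: β² = x²/(1+x²) = 0.637171/1.637171 = 0.38919, so β = 0.6239.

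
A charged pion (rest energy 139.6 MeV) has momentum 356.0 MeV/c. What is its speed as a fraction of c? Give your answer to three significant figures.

pc/(mc²) = 356.0/139.6 = 2.5501 = βγ = β/√(1−β²).
So β² = x²/(1 + x²) with x = 2.5501: x² = 6.50301, β² = 6.50301/7.50301 = 0.86672, β = 0.931.

0.931c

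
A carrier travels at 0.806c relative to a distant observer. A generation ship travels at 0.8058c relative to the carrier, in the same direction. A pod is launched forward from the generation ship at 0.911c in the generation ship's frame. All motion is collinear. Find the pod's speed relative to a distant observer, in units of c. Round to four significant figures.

First combine the pod and generation ship (S''→S'): u₁ = (0.911 + 0.8058)/(1 + 0.911×0.8058) = 1.7168/1.7340838 = 0.99003.
Then combine with the carrier (S'→S): u = (0.99003 + 0.806)/(1 + 0.99003×0.806) = 1.79603/1.79796418 = 0.99892.

0.9989c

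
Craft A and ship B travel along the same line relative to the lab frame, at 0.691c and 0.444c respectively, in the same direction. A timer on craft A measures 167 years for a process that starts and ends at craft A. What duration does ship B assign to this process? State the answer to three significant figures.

179 years

Transform craft A's velocity into ship B's frame: (0.691 − 0.444)/(1 − 0.691·0.444) = 0.247/0.693196, so the relative speed is 0.35632c.
At |u| = 0.35632c, γ = (1 − 0.126964)^(−1/2) = 1.0702.
The clock on craft A records proper time, so ship B measures Δt = γΔτ = 1.0702 × 167 = 179 years.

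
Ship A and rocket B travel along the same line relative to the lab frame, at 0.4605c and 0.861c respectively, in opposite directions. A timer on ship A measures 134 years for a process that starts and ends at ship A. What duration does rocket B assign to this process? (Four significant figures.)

Speed of ship A in rocket B's frame: u = (v_A + v_B)/(1 + v_A v_B/c²) = (0.4605 + 0.861)/(1 + 0.4605×0.861) = 1.3215/1.3964905 = 0.9463; |u| = 0.9463c.
At |u| = 0.9463c, γ = (1 − 0.895484)^(−1/2) = 3.0932.
Ship A's interval is proper; time dilation gives Δt_B = γΔτ = 3.0932 × 134 years = 414.5 years.

414.5 years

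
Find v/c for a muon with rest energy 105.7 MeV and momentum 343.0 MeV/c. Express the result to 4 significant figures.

0.9557

pc/(mc²) = 343.0/105.7 = 3.245 = βγ = β/√(1−β²).
So β² = x²/(1 + x²) with x = 3.245: x² = 10.53, β² = 10.53/11.53 = 0.91327, β = 0.9557.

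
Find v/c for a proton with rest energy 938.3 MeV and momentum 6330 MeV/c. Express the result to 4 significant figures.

0.9892

pc/(mc²) = 6330/938.3 = 6.7462 = βγ = β/√(1−β²).
So β² = x²/(1 + x²) with x = 6.7462: x² = 45.5112, β² = 45.5112/46.5112 = 0.9785, β = 0.9892.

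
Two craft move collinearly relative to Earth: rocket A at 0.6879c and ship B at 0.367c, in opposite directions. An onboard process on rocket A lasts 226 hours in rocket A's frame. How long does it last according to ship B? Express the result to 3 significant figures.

419 hours

Transform rocket A's velocity into ship B's frame: (0.6879 + 0.367)/(1 + 0.6879·0.367) = 1.0549/1.2524593, so the relative speed is 0.84226c.
At |u| = 0.84226c, γ = (1 − 0.709402)^(−1/2) = 1.855.
The clock on rocket A records proper time, so ship B measures Δt = γΔτ = 1.855 × 226 = 419 hours.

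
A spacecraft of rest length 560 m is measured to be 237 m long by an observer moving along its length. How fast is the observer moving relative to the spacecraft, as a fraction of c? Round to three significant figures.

Length contraction gives γ = L₀/L = 560/237 = 2.3629.
β = √(1 − 1/γ²) = √0.820894 = 0.906.

0.906c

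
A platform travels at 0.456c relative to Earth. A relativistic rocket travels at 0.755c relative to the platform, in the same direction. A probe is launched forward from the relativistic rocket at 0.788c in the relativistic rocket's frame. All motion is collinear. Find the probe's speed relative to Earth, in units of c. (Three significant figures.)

Apply u = (u'+v)/(1+u'v) twice. Probe in the platform frame: (0.788+0.755)/(1+0.788·0.755) = 1.543/1.59494 = 0.96743c.
That velocity, transformed to the rest frame of Earth: (0.96743+0.456)/(1+0.96743·0.456) = 1.42343/1.44114808 = 0.98771c.

0.988c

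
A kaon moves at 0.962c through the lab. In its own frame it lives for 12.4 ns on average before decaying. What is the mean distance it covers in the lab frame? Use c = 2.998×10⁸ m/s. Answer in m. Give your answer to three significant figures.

With β = 0.962, γ = 1/√(1 − 0.962²) = 1/√0.074556 = 3.6623.
Lab-frame lifetime: Δt = γτ = 3.6623 × 12.4 ns = 45.413 ns.
Distance: d = vΔt = 0.962 × 2.998×10⁸ m/s × 4.5413×10^-8 s = 13.1 m.

13.1 m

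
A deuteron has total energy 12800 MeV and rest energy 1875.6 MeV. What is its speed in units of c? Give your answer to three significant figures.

0.989c

Total energy E = γmc² gives γ = 12800/1875.6 = 6.8245.
Hence β = √(1 − 1/γ²) = √(1 − 0.0214713) = √0.9785287 = 0.989.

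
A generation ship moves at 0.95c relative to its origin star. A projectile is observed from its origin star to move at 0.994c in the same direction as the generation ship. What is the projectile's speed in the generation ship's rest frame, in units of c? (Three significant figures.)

Transform to the generation ship's frame: u' = (u − v)/(1 − uv/c²).
u' = (0.994 − 0.95)/(1 − 0.994×0.95) = 0.044/0.0557 = 0.78995.
Speed in the generation ship's frame: 0.790c (in the same direction).

0.790c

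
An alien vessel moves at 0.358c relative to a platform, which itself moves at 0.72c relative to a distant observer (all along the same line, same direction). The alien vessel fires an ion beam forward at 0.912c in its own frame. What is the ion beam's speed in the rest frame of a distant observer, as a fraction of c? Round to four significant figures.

Compose velocities in two stages. Stage 1 (into S'): u₁ = (0.912+0.358)/(1+0.912×0.358) = 0.95741.
Stage 2 (into S): u = (0.95741+0.72)/(1+0.95741×0.72) = 0.99294, so the speed is 0.9929c.

0.9929c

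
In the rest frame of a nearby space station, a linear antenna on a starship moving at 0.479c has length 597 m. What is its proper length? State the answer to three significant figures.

γ = 1/√(1 − β²) = 1/√(1 − 0.229441) = 1/√0.770559 = 1/0.877815 = 1.1392.
Proper length: L₀ = γ·L = 1.1392 × 597 = 680 m.

680 m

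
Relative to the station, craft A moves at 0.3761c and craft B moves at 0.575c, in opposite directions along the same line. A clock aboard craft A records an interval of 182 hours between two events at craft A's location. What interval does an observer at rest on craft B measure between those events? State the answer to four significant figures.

The velocity of craft A relative to craft B is (0.3761 + 0.575)c / (1 + 0.3761×0.575) = 0.78199c; relative speed 0.78199c.
At |u| = 0.78199c, γ = (1 − 0.611508)^(−1/2) = 1.6044.
Craft A's interval is proper; time dilation gives Δt_B = γΔτ = 1.6044 × 182 hours = 292.0 hours.

292.0 hours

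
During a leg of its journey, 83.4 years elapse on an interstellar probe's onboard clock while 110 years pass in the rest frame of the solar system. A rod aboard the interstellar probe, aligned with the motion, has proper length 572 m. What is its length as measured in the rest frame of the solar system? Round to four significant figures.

433.7 m

γ = Δt/Δτ = 110/83.4 = 1.31894.
The rod contracts by the same γ: 572 m / 1.31894 = 433.7 m.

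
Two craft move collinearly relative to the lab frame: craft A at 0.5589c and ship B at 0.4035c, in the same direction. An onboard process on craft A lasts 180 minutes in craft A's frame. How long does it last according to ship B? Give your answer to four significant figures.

183.7 minutes

Transform craft A's velocity into ship B's frame: (0.5589 − 0.4035)/(1 − 0.5589·0.4035) = 0.1554/0.77448385, so the relative speed is 0.20065c.
At |u| = 0.20065c, γ = (1 − 0.0402604)^(−1/2) = 1.0208.
Craft A's interval is proper; time dilation gives Δt_B = γΔτ = 1.0208 × 180 minutes = 183.7 minutes.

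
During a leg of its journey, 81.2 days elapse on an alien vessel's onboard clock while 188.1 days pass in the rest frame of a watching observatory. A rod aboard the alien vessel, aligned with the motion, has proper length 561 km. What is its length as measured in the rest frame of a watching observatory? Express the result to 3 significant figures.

242 km

The time-dilation ratio gives γ = 188.1/81.2 = 2.3165.
L = L₀/γ = 561/2.3165 = 242 km.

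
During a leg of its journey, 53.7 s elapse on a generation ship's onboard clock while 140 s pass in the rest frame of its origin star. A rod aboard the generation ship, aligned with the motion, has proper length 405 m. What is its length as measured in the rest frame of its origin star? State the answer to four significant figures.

155.3 m

γ = Δt/Δτ = 140/53.7 = 2.60708.
The rod contracts by the same γ: 405 m / 2.60708 = 155.3 m.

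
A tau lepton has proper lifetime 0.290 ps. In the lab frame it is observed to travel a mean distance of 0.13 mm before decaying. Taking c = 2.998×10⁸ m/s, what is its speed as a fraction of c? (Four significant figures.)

Let x = d/(cτ) = 1.300×10^-4 m / (2.998×10⁸ m/s × 2.900×10^-13 s) = 1.4952. Since d = βγcτ, x = βγ = β/√(1−β²).
Solving: β² = x²/(1+x²) = 2.23562/3.23562 = 0.69094, so β = 0.8312.

0.8312c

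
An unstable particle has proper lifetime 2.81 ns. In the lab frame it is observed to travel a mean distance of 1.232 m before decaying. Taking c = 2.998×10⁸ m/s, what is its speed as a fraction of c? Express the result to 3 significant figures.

Let x = d/(cτ) = 1.232 m / (2.998×10⁸ m/s × 2.810×10^-9 s) = 1.4624. Since d = βγcτ, x = βγ = β/√(1−β²).
Solving: β² = x²/(1+x²) = 2.13861/3.13861 = 0.681388, so β = 0.825.

0.825c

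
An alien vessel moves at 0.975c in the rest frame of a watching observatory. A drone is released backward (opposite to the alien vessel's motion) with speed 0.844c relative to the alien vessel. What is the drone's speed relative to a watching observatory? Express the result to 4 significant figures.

Relativistic velocity addition: u = (u' + v)/(1 + u'v/c²), with u' = −0.844c and v = 0.975c.
Numerator: −0.844 + 0.975 = 0.131. Denominator: 1 + (−0.844)(0.975) = 0.1771.
u = 0.131/0.1771 = 0.7397, so the speed is 0.7397c.

0.7397c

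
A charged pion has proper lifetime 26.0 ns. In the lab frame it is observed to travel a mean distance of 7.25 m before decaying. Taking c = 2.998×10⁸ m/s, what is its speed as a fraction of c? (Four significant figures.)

Let x = d/(cτ) = 7.250 m / (2.998×10⁸ m/s × 2.600×10^-8 s) = 0.93011. Since d = βγcτ, x = βγ = β/√(1−β²).
Solving: β² = x²/(1+x²) = 0.865105/1.865105 = 0.463837, so β = 0.6811.

0.6811c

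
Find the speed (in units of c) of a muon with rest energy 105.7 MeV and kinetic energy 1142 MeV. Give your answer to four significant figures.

γ = 1 + K/(mc²) = 1 + 1142/105.7 = 11.804.
β = √(1 − 1/γ²) = √(1 − 0.00717698) = √0.99282302 = 0.9964.

0.9964c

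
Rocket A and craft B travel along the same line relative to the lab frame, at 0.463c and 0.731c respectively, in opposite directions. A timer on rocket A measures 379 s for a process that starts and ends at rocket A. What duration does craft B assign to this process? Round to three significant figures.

The velocity of rocket A relative to craft B is (0.463 + 0.731)c / (1 + 0.463×0.731) = 0.89207c; relative speed 0.89207c.
At |u| = 0.89207c, γ = (1 − 0.795789)^(−1/2) = 2.2129.
The clock on rocket A records proper time, so craft B measures Δt = γΔτ = 2.2129 × 379 = 839 s.

839 s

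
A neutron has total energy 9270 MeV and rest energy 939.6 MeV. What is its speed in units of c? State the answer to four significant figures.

γ = E/(mc²) = 9270/939.6 = 9.8659.
β = √(1 − 1/γ²) = √(1 − 0.0102737) = √0.9897263 = 0.9948.

0.9948c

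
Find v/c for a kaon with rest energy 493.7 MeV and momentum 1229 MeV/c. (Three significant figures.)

pc/(mc²) = 1229/493.7 = 2.4894 = βγ = β/√(1−β²).
So β² = x²/(1 + x²) with x = 2.4894: x² = 6.19711, β² = 6.19711/7.19711 = 0.861055, β = 0.928.

0.928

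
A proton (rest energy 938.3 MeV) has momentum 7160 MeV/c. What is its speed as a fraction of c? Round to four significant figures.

pc/(mc²) = 7160/938.3 = 7.6308 = βγ = β/√(1−β²).
So β² = x²/(1 + x²) with x = 7.6308: x² = 58.2291, β² = 58.2291/59.2291 = 0.983116, β = 0.9915.

0.9915c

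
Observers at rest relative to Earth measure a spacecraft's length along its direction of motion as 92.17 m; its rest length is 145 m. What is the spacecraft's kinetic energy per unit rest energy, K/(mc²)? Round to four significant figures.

γ = L₀/L = 145/92.17 = 1.57318.
K/(mc²) = γ − 1 = 1.57318 − 1 = 0.5732.

0.5732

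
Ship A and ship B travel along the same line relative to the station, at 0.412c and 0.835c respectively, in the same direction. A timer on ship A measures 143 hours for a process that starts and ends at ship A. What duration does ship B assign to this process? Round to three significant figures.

187 hours

Speed of ship A in ship B's frame: u = (v_A − v_B)/(1 − v_A v_B/c²) = (0.412 − 0.835)/(1 − 0.412×0.835) = −0.423/0.65598 = −0.64484; |u| = 0.64484c.
γ for this relative speed: γ = 1/√(1 − 0.415819) = 1.3084.
Ship A's interval is proper; time dilation gives Δt_B = γΔτ = 1.3084 × 143 hours = 187 hours.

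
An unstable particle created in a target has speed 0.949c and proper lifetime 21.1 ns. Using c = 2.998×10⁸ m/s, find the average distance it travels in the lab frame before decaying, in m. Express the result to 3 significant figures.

γ = 1/√(1 − β²) = 1/√(1 − 0.900601) = 1/√0.099399 = 1/0.315276 = 3.1718.
Lab-frame lifetime: Δt = γτ = 3.1718 × 21.1 ns = 66.925 ns.
Distance: d = vΔt = 0.949 × 2.998×10⁸ m/s × 6.6925×10^-8 s = 19.0 m.

19.0 m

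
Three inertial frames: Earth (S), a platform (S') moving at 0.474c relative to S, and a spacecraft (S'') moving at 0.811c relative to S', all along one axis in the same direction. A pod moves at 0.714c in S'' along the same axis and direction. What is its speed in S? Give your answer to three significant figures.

Apply u = (u'+v)/(1+u'v) twice. Pod in the platform frame: (0.714+0.811)/(1+0.714·0.811) = 1.525/1.579054 = 0.96577c.
That velocity, transformed to the rest frame of Earth: (0.96577+0.474)/(1+0.96577·0.474) = 1.43977/1.45777498 = 0.98765c.

0.988c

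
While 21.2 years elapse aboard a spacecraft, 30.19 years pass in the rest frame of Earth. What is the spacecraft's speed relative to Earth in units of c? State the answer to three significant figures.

0.712c

γ = Δt/Δτ = 30.19/21.2 = 1.4241.
β = √(1 − 1/γ²) = √(1 − 0.493082) = √0.506918 = 0.712.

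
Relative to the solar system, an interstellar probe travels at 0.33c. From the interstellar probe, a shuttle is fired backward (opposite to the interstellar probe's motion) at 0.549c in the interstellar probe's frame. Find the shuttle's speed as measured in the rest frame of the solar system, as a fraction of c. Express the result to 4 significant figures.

Relativistic velocity addition: u = (u' + v)/(1 + u'v/c²), with u' = −0.549c and v = 0.33c.
Numerator: −0.549 + 0.33 = −0.219. Denominator: 1 + (−0.549)(0.33) = 0.81883.
u = −0.219/0.81883 = −0.26745, so the speed is 0.2675c.

0.2675c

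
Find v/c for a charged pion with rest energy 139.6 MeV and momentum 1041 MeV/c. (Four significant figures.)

0.9911

βγ = pc/(mc²) = 1041/139.6 = 7.457.
Since γ² = 1 + (βγ)² = 56.6068, γ = √56.6068 = 7.52375, and β = (βγ)/γ = 7.457/7.52375 = 0.9911.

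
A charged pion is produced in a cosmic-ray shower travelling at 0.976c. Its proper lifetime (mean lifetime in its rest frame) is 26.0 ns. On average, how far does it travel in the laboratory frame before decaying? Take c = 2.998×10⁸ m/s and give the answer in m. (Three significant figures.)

γ = 1/√(1 − β²) = 1/√(1 − 0.952576) = 1/√0.047424 = 1/0.217771 = 4.592.
Lab-frame lifetime: Δt = γτ = 4.592 × 26.0 ns = 119.39 ns.
Distance: d = vΔt = 0.976 × 2.998×10⁸ m/s × 1.1939×10^-7 s = 34.9 m.

34.9 m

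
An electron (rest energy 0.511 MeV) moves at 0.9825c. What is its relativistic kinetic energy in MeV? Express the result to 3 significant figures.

2.23 MeV

With β = 0.9825, γ = 1/√(1 − 0.9825²) = 1/√0.03469375 = 5.3688.
Kinetic energy: K = (γ − 1)mc² = (5.3688 − 1) × 0.511 MeV = 4.3688 × 0.511 = 2.23 MeV.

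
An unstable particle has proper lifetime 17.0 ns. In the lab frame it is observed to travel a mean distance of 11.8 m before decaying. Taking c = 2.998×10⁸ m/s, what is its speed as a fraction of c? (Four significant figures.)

Let x = d/(cτ) = 11.80 m / (2.998×10⁸ m/s × 1.700×10^-8 s) = 2.3153. Since d = βγcτ, x = βγ = β/√(1−β²).
Solving: β² = x²/(1+x²) = 5.36061/6.36061 = 0.842782, so β = 0.9180.

0.9180c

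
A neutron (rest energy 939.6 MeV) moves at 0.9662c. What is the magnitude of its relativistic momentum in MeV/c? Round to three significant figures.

3520 MeV/c

Lorentz factor: γ = (1 − 0.93354244)^(−1/2) = 3.8791.
Momentum: p = γβ·mc = 3.8791 × 0.9662 × 939.6 MeV/c = 3520 MeV/c.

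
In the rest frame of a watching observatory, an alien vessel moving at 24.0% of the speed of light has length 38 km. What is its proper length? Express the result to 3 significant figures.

39.1 km

Lorentz factor: γ = (1 − 0.0576)^(−1/2) = 1.0301.
Proper length: L₀ = γ·L = 1.0301 × 38 = 39.1 km.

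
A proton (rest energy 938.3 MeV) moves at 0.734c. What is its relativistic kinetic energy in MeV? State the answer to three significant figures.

γ = 1/√(1 − β²) = 1/√(1 − 0.538756) = 1/√0.461244 = 1.47243.
Kinetic energy: K = (γ − 1)mc² = (1.47243 − 1) × 938.3 MeV = 0.47243 × 938.3 = 443 MeV.

443 MeV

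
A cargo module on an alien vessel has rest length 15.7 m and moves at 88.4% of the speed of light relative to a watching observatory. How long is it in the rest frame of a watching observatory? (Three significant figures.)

7.34 m

With β = 0.884, γ = 1/√(1 − 0.884²) = 1/√0.218544 = 2.1391.
Along the direction of motion the measured length is L₀/γ = 15.7/2.1391 = 7.34 m.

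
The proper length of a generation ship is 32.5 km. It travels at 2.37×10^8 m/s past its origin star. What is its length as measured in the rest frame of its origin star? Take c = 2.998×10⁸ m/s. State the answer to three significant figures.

β = v/c = (2.37×10^8 m/s)/(2.998×10⁸ m/s) = 0.790527.
Lorentz factor: γ = (1 − 0.6249329)^(−1/2) = 1.6328.
Length contraction: L = L₀/γ = 32.5/1.6328 = 19.9 km.

19.9 km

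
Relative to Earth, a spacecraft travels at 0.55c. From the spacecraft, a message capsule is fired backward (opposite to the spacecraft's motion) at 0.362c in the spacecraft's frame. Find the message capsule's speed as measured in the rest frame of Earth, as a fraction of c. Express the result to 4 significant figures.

In units of c, u = (u' + v)/(1 + u'v) with u' = −0.362 and v = 0.55.
Numerator: −0.362 + 0.55 = 0.188. Denominator: 1 + (−0.362)(0.55) = 0.8009.
u = 0.188/0.8009 = 0.23474, so the speed is 0.2347c.

0.2347c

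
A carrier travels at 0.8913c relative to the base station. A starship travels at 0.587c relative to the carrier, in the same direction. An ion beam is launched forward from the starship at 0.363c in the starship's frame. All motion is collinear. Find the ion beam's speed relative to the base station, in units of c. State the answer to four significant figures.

First combine the ion beam and starship (S''→S'): u₁ = (0.363 + 0.587)/(1 + 0.363×0.587) = 0.95/1.213081 = 0.78313.
Then combine with the carrier (S'→S): u = (0.78313 + 0.8913)/(1 + 0.78313×0.8913) = 1.67443/1.698003769 = 0.98612.

0.9861c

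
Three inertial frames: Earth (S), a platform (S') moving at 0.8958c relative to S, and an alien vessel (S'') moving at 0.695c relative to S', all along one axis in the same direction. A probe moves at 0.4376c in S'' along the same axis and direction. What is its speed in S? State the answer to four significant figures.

0.9923c

Compose velocities in two stages. Stage 1 (into S'): u₁ = (0.4376+0.695)/(1+0.4376×0.695) = 0.86847.
Stage 2 (into S): u = (0.86847+0.8958)/(1+0.86847×0.8958) = 0.99229, so the speed is 0.9923c.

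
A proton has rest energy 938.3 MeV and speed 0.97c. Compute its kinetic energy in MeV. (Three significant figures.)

2920 MeV

β² = 0.9409, so γ = 1/√0.0591 = 4.1135.
Kinetic energy: K = (γ − 1)mc² = (4.1135 − 1) × 938.3 MeV = 3.1135 × 938.3 = 2920 MeV.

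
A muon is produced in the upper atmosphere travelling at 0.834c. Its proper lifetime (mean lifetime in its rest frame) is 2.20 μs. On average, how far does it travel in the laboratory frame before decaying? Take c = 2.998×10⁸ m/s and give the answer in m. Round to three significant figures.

γ = 1/√(1 − β²) = 1/√(1 − 0.695556) = 1/√0.304444 = 1/0.551764 = 1.8124.
Lab-frame lifetime: Δt = γτ = 1.8124 × 2.20 μs = 3.9873 μs.
Distance: d = vΔt = 0.834 × 2.998×10⁸ m/s × 3.9873×10^-6 s = 997 m.

997 m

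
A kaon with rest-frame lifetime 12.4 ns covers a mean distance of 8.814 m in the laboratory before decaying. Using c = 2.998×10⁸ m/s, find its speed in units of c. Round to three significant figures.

Lab distance = (lab lifetime)·v = γτ·βc, so βγ = d/(cτ) = 8.814/(2.998×10⁸ × 1.240×10^-8) = 2.3709.
With βγ = 2.3709: γ² = 1 + (βγ)² = 6.62117, and β = (βγ)/γ = 2.3709/2.57316 = 0.921.

0.921c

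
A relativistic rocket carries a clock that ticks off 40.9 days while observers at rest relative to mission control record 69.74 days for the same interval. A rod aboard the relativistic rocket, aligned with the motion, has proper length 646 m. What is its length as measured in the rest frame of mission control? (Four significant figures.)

γ = Δt/Δτ = 69.74/40.9 = 1.70513.
The rod contracts by the same γ: 646 m / 1.70513 = 378.9 m.

378.9 m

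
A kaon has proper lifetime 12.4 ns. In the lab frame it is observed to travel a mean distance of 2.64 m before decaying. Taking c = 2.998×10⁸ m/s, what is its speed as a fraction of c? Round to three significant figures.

Lab distance = (lab lifetime)·v = γτ·βc, so βγ = d/(cτ) = 2.640/(2.998×10⁸ × 1.240×10^-8) = 0.71015.
With βγ = 0.71015: γ² = 1 + (βγ)² = 1.504313, and β = (βγ)/γ = 0.71015/1.2265 = 0.579.

0.579c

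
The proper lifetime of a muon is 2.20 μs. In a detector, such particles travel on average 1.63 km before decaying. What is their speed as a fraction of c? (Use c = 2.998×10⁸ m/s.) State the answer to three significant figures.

0.927c

Lab distance = (lab lifetime)·v = γτ·βc, so βγ = d/(cτ) = 1630/(2.998×10⁸ × 2.200×10^-6) = 2.4713.
With βγ = 2.4713: γ² = 1 + (βγ)² = 7.10732, and β = (βγ)/γ = 2.4713/2.66596 = 0.927.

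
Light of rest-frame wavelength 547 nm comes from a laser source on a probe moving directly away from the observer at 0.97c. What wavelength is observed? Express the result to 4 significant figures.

Relativistic Doppler for wavelength: λ_obs = λ_src · √((1+β)/(1−β)).
With β = 0.97: factor = √(1.97/0.03) = 8.1035.
λ_obs = 547 × 8.1035 = 4433 nm.

4433 nm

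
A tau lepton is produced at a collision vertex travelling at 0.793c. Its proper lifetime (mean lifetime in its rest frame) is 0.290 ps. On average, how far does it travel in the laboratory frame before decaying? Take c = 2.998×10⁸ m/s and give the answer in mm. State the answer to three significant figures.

β² = 0.628849, so γ = 1/√0.371151 = 1.6414.
Lab-frame lifetime: Δt = γτ = 1.6414 × 0.290 ps = 0.47601 ps.
Distance: d = vΔt = 0.793 × 2.998×10⁸ m/s × 4.7601×10^-13 s = 1.13×10^-4 m = 0.113 mm.

0.113 mm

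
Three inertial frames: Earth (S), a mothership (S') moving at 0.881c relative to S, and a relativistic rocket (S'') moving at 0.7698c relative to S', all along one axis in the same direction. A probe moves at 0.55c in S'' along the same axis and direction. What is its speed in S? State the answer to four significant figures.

Compose velocities in two stages. Stage 1 (into S'): u₁ = (0.55+0.7698)/(1+0.55×0.7698) = 0.92722.
Stage 2 (into S): u = (0.92722+0.881)/(1+0.92722×0.881) = 0.99523, so the speed is 0.9952c.

0.9952c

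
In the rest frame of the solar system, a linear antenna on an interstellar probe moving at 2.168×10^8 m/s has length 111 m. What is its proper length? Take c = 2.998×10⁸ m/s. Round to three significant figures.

β = v/c = (2.168×10^8 m/s)/(2.998×10⁸ m/s) = 0.723149.
β² = 0.5229445, so γ = 1/√0.4770555 = 1.4478.
Proper length: L₀ = γ·L = 1.4478 × 111 = 161 m.

161 m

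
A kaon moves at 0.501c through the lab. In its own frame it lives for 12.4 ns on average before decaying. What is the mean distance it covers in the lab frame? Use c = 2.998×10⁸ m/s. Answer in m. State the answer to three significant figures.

β² = 0.251001, so γ = 1/√0.748999 = 1.1555.
Lab-frame lifetime: Δt = γτ = 1.1555 × 12.4 ns = 14.328 ns.
Distance: d = vΔt = 0.501 × 2.998×10⁸ m/s × 1.4328×10^-8 s = 2.15 m.

2.15 m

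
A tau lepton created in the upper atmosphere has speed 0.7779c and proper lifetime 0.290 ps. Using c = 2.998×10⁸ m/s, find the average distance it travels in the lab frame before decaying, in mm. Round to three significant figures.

0.108 mm

β² = 0.60512841, so γ = 1/√0.39487159 = 1.5914.
Lab-frame lifetime: Δt = γτ = 1.5914 × 0.290 ps = 0.46151 ps.
Distance: d = vΔt = 0.7779 × 2.998×10⁸ m/s × 4.6151×10^-13 s = 1.08×10^-4 m = 0.108 mm.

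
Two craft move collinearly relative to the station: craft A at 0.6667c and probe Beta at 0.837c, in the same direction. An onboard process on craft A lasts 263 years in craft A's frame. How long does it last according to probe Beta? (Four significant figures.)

The velocity of craft A relative to probe Beta is (0.6667 − 0.837)c / (1 − 0.6667×0.837) = −0.38532c; relative speed 0.38532c.
At |u| = 0.38532c, γ = (1 − 0.148472)^(−1/2) = 1.0837.
The clock on craft A records proper time, so probe Beta measures Δt = γΔτ = 1.0837 × 263 = 285.0 years.

285.0 years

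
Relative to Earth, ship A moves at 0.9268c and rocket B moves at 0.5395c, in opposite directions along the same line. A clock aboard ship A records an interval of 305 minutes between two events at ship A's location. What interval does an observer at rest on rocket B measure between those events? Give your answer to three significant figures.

The velocity of ship A relative to rocket B is (0.9268 + 0.5395)c / (1 + 0.9268×0.5395) = 0.97753c; relative speed 0.97753c.
γ for this relative speed: γ = 1/√(1 − 0.955565) = 4.7439.
Ship A's interval is proper; time dilation gives Δt_B = γΔτ = 4.7439 × 305 minutes = 1450 minutes.

1450 minutes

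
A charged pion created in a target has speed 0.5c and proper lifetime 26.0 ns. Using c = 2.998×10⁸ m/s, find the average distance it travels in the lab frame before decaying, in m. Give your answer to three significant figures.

Lorentz factor: γ = (1 − 0.25)^(−1/2) = 1.1547.
Lab-frame lifetime: Δt = γτ = 1.1547 × 26.0 ns = 30.022 ns.
Distance: d = vΔt = 0.5 × 2.998×10⁸ m/s × 3.0022×10^-8 s = 4.50 m.

4.50 m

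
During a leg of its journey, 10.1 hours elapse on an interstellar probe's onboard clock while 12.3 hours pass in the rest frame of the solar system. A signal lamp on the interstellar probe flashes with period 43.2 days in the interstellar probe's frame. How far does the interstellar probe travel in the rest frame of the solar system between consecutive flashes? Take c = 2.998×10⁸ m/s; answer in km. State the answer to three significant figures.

7.78×10^11 km

From Δt = γΔτ: γ = 12.3/10.1 = 1.21782.
β = √(1 − 1/γ²) = 0.57073. Lab-frame period = γτ = 1.21782×43.2 days = 52.61 days. Distance = βc × γτ = 0.57073 × 2.998×10⁸ m/s × 4545504 s = 7.7776×10^14 m = 7.78×10^11 km.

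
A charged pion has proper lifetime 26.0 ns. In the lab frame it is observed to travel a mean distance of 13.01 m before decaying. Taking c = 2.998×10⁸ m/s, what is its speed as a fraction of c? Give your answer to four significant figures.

0.8578c

Let x = d/(cτ) = 13.01 m / (2.998×10⁸ m/s × 2.600×10^-8 s) = 1.6691. Since d = βγcτ, x = βγ = β/√(1−β²).
Solving: β² = x²/(1+x²) = 2.78589/3.78589 = 0.735861, so β = 0.8578.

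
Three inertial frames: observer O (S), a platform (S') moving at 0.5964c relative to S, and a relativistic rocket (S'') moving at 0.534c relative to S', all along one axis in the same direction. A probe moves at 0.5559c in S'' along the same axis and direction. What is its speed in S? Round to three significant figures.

0.957c

First combine the probe and relativistic rocket (S''→S'): u₁ = (0.5559 + 0.534)/(1 + 0.5559×0.534) = 1.0899/1.2968506 = 0.84042.
Then combine with the platform (S'→S): u = (0.84042 + 0.5964)/(1 + 0.84042×0.5964) = 1.43682/1.501226488 = 0.9571.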